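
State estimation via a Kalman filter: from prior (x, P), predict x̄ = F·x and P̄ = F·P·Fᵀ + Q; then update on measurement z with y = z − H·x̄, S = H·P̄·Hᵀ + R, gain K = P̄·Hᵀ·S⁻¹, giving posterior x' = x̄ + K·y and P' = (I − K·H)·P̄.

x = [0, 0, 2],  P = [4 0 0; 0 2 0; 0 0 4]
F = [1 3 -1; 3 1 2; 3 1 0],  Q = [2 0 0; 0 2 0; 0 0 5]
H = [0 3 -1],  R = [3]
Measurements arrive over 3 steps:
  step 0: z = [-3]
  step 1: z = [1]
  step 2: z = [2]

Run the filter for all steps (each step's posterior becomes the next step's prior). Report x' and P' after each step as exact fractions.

step 0: x̄ = F·x = [-2, 4, 0]
step 0: P̄ = F·P·Fᵀ + Q = [28 10 18; 10 56 38; 18 38 43]
step 0: y = z − H·x̄ = [-15]
step 0: S = H·P̄·Hᵀ + R = [322]
step 0: K = P̄·Hᵀ·S⁻¹ = [6/161; 65/161; 71/322]
step 0: x' = x̄ + K·y = [-412/161, -331/161, -1065/322]
step 0: P' = (I − K·H)·P̄ = [4436/161 830/161 2472/161; 830/161 566/161 1503/161; 2472/161 1503/161 8805/322]
step 1: x̄ = F·x = [-1745/322, -376/23, -1567/161]
step 1: P̄ = F·P·Fᵀ + Q = [10545/322 2792/23 14387/161; 2792/23 14154/23 9044/23; 14387/161 9044/23 46275/161]
step 1: y = z − H·x̄ = [6490/161]
step 1: S = H·P̄·Hᵀ + R = [558612/161]
step 1: K = P̄·Hᵀ·S⁻¹ = [44245/558612; 116963/279306; 15961/62068]
step 1: x' = x̄ + K·y = [-5270/2367, 1261/2367, 333/526]
step 1: P' = (I − K·H)·P̄ = [6134545/558612 1762289/279306 1160111/62068; 1762289/279306 970165/139653 607789/31034; 1160111/62068 607789/31034 3598851/62068]
step 2: x̄ = F·x = [-5971/4734, -11552/2367, -14549/2367]
step 2: P̄ = F·P·Fᵀ + Q = [4595813/279306 11193022/139653 5757049/139653; 11193022/139653 379967689/558612 164765431/558612; 5757049/139653 164765431/558612 83032093/558612]
step 2: y = z − H·x̄ = [24841/2367]
step 2: S = H·P̄·Hᵀ + R = [628956136/139653]
step 2: K = P̄·Hᵀ·S⁻¹ = [27822017/628956136; 243784409/628956136; 51408025/314478068]
step 2: x' = x̄ + K·y = [-501318893/628956136, -511133409/628956136, -1393457821/314478068]
step 2: P' = (I − K·H)·P̄ = [4806325415/628956136 1842752363/628956136 2722395519/314478068; 1842752363/628956136 2254976965/628956136 1508394417/157239034; 2722395519/314478068 1508394417/157239034 8896142427/314478068]

step 0: x' = [-412/161, -331/161, -1065/322], P' = [4436/161 830/161 2472/161; 830/161 566/161 1503/161; 2472/161 1503/161 8805/322]
step 1: x' = [-5270/2367, 1261/2367, 333/526], P' = [6134545/558612 1762289/279306 1160111/62068; 1762289/279306 970165/139653 607789/31034; 1160111/62068 607789/31034 3598851/62068]
step 2: x' = [-501318893/628956136, -511133409/628956136, -1393457821/314478068], P' = [4806325415/628956136 1842752363/628956136 2722395519/314478068; 1842752363/628956136 2254976965/628956136 1508394417/157239034; 2722395519/314478068 1508394417/157239034 8896142427/314478068]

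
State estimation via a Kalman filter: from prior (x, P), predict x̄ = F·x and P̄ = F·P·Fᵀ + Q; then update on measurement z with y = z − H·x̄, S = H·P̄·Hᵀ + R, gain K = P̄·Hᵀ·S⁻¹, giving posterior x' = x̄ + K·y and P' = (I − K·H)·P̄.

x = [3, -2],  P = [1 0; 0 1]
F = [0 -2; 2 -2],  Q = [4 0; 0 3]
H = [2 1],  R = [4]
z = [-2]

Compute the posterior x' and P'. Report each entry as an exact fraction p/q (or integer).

x' = [-148/63, 250/63]
P' = [104/63 -128/63; -128/63 332/63]

x̄ = F·x = [4, 10]
P̄ = F·P·Fᵀ + Q = [8 4; 4 11]
y = z − H·x̄ = [-20]
S = H·P̄·Hᵀ + R = [63]
K = P̄·Hᵀ·S⁻¹ = [20/63; 19/63]
x' = x̄ + K·y = [-148/63, 250/63]
P' = (I − K·H)·P̄ = [104/63 -128/63; -128/63 332/63]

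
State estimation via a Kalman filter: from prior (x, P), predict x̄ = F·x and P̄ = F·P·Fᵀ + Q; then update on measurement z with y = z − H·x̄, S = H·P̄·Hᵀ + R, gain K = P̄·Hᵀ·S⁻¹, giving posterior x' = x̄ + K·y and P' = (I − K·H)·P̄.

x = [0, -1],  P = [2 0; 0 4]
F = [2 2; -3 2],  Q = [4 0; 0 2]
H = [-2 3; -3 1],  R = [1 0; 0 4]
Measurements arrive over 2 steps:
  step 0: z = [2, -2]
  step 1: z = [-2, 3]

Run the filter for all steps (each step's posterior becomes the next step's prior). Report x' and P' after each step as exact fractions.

step 0: x̄ = F·x = [-2, -2]
step 0: P̄ = F·P·Fᵀ + Q = [28 4; 4 36]
step 0: y = z − H·x̄ = [4, -6]
step 0: S = H·P̄·Hᵀ + R = [389 232; 232 268]
step 0: K = P̄·Hᵀ·S⁻¹ = [1692/12607 -5228/12607; 5308/12607 -3466/12607]
step 0: x' = x̄ + K·y = [1846/1801, 2402/1801]
step 0: P' = (I − K·H)·P̄ = [9204/12607 6700/12607; 6700/12607 6236/12607]
step 1: x̄ = F·x = [8496/1801, -734/1801]
step 1: P̄ = F·P·Fᵀ + Q = [23684/1801 -6240/1801; -6240/1801 52594/12607]
step 1: y = z − H·x̄ = [15592/1801, 31625/1801]
step 1: S = H·P̄·Hᵀ + R = [1673265/12607 1632990/12607; 1632990/12607 1857194/12607]
step 1: K = P̄·Hᵀ·S⁻¹ = [965804/17487165 -396242/1165811; 2054464/5829055 -246017/1165811]
step 1: x' = x̄ + K·y = [-13513342/17487165, -6189207/5829055]
step 1: P' = (I − K·H)·P̄ = [10327052/17487165 2402212/5829055; 2402212/5829055 2286296/5829055]

step 0: x' = [1846/1801, 2402/1801], P' = [9204/12607 6700/12607; 6700/12607 6236/12607]
step 1: x' = [-13513342/17487165, -6189207/5829055], P' = [10327052/17487165 2402212/5829055; 2402212/5829055 2286296/5829055]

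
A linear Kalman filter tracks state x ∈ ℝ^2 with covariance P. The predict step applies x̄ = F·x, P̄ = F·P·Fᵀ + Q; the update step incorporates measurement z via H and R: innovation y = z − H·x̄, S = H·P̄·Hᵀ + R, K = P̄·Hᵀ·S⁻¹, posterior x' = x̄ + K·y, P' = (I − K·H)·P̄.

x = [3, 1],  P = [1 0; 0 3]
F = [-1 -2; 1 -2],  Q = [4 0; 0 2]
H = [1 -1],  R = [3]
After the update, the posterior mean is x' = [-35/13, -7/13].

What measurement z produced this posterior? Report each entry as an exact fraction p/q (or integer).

x̄ = F·x = [-5, 1]
P̄ = F·P·Fᵀ + Q = [17 11; 11 15]
S = H·P̄·Hᵀ + R = [13]
K = P̄·Hᵀ·S⁻¹ = [6/13; -4/13]
x' − x̄ = [30/13, -20/13] = K·y
y = (KᵀK)⁻¹·Kᵀ·(x' − x̄) = [5]
z = y + H·x̄ = [5] + [-6] = [-1]

z = [-1]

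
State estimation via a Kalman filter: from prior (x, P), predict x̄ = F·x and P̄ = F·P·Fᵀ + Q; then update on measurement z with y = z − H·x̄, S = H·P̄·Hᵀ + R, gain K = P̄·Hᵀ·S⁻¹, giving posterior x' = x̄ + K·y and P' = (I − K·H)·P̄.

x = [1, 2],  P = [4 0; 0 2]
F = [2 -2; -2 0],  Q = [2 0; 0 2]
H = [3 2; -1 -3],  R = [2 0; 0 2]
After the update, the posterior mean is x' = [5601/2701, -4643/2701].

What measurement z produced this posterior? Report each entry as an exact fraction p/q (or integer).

x̄ = F·x = [-2, -2]
P̄ = F·P·Fᵀ + Q = [26 -16; -16 18]
S = H·P̄·Hᵀ + R = [116 -10; -10 94]
K = P̄·Hᵀ·S⁻¹ = [1136/2701 753/2701; -377/2701 -1132/2701]
x' − x̄ = [11003/2701, 759/2701] = K·y
y = (KᵀK)⁻¹·Kᵀ·(x' − x̄) = [13, -5]
z = y + H·x̄ = [13, -5] + [-10, 8] = [3, 3]

z = [3, 3]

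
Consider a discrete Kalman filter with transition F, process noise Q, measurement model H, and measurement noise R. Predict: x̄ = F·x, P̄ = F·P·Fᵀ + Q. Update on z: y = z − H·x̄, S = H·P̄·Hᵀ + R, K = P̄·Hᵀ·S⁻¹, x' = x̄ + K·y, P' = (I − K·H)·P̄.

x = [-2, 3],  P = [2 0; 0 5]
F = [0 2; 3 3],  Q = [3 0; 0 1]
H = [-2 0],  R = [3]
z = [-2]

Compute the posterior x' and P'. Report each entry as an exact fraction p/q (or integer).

x̄ = F·x = [6, 3]
P̄ = F·P·Fᵀ + Q = [23 30; 30 64]
y = z − H·x̄ = [10]
S = H·P̄·Hᵀ + R = [95]
K = P̄·Hᵀ·S⁻¹ = [-46/95; -12/19]
x' = x̄ + K·y = [22/19, -63/19]
P' = (I − K·H)·P̄ = [69/95 18/19; 18/19 496/19]

x' = [22/19, -63/19]
P' = [69/95 18/19; 18/19 496/19]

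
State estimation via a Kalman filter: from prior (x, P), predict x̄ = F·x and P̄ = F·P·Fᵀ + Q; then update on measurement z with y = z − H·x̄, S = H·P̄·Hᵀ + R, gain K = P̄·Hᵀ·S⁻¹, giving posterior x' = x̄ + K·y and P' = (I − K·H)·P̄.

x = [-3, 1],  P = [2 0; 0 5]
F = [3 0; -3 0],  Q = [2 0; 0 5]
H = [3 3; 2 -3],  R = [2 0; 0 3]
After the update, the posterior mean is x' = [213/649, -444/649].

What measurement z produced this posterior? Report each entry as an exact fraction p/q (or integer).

z = [-1, 3]

x̄ = F·x = [-9, 9]
P̄ = F·P·Fᵀ + Q = [20 -18; -18 23]
S = H·P̄·Hᵀ + R = [65 -33; -33 506]
K = P̄·Hᵀ·S⁻¹ = [558/2891 6308/31801; 375/2891 -6330/31801]
x' − x̄ = [6054/649, -6285/649] = K·y
y = (KᵀK)⁻¹·Kᵀ·(x' − x̄) = [-1, 48]
z = y + H·x̄ = [-1, 48] + [0, -45] = [-1, 3]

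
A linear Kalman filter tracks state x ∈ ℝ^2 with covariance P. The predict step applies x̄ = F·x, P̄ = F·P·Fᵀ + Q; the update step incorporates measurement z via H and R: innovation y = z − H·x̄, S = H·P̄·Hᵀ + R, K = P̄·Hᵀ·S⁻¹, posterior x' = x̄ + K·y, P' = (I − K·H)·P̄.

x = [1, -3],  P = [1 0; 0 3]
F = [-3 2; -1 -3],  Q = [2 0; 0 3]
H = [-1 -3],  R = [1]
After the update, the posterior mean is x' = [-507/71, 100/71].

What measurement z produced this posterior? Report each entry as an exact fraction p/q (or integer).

x̄ = F·x = [-9, 8]
P̄ = F·P·Fᵀ + Q = [23 -15; -15 31]
S = H·P̄·Hᵀ + R = [213]
K = P̄·Hᵀ·S⁻¹ = [22/213; -26/71]
x' − x̄ = [132/71, -468/71] = K·y
y = (KᵀK)⁻¹·Kᵀ·(x' − x̄) = [18]
z = y + H·x̄ = [18] + [-15] = [3]

z = [3]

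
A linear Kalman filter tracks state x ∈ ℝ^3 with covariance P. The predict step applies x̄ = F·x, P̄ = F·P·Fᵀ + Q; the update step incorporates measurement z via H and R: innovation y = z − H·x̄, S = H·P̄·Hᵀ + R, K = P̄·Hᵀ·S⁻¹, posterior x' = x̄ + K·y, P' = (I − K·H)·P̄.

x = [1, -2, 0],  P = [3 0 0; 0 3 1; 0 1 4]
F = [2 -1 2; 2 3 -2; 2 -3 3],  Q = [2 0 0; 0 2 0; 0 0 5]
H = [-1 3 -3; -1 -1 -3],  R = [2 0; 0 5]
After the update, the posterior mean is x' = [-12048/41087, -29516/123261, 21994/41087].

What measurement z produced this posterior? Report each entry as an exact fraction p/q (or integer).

z = [-2, -1]

x̄ = F·x = [4, -4, 8]
P̄ = F·P·Fᵀ + Q = [29 -5 36; -5 45 -24; 36 -24 62]
S = H·P̄·Hᵀ + R = [1672 822; 822 699]
K = P̄·Hᵀ·S⁻¹ = [188/41087 -7980/41087; 10157/41087 -30190/123261; -7125/82174 -7449/41087]
x' − x̄ = [-176396/41087, 463528/123261, -306702/41087] = K·y
y = (KᵀK)⁻¹·Kᵀ·(x' − x̄) = [38, 23]
z = y + H·x̄ = [38, 23] + [-40, -24] = [-2, -1]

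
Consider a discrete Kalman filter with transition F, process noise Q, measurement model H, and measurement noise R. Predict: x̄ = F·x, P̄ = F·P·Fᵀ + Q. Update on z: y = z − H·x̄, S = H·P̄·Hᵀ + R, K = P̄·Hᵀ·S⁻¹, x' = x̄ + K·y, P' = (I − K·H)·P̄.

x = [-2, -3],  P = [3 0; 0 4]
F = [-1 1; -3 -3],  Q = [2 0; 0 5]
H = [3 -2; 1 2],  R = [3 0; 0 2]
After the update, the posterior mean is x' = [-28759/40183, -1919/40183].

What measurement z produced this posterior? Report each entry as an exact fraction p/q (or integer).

x̄ = F·x = [-1, 15]
P̄ = F·P·Fᵀ + Q = [9 -3; -3 68]
S = H·P̄·Hᵀ + R = [392 -257; -257 271]
K = P̄·Hᵀ·S⁻¹ = [9714/40183 9657/40183; -5114/40183 14871/40183]
x' − x̄ = [11424/40183, -604664/40183] = K·y
y = (KᵀK)⁻¹·Kᵀ·(x' − x̄) = [31, -30]
z = y + H·x̄ = [31, -30] + [-33, 29] = [-2, -1]

z = [-2, -1]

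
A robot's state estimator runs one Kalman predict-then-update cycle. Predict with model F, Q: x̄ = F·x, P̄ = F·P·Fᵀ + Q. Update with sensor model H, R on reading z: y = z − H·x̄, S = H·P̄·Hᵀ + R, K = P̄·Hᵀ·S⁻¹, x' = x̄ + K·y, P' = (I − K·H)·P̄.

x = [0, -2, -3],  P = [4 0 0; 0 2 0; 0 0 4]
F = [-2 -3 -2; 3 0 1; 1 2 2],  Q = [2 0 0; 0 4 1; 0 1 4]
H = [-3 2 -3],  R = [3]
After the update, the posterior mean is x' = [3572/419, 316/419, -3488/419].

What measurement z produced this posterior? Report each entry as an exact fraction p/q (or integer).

x̄ = F·x = [12, -3, -10]
P̄ = F·P·Fᵀ + Q = [52 -32 -36; -32 44 21; -36 21 32]
S = H·P̄·Hᵀ + R = [419]
K = P̄·Hᵀ·S⁻¹ = [-112/419; 121/419; 54/419]
x' − x̄ = [-1456/419, 1573/419, 702/419] = K·y
y = (KᵀK)⁻¹·Kᵀ·(x' − x̄) = [13]
z = y + H·x̄ = [13] + [-12] = [1]

z = [1]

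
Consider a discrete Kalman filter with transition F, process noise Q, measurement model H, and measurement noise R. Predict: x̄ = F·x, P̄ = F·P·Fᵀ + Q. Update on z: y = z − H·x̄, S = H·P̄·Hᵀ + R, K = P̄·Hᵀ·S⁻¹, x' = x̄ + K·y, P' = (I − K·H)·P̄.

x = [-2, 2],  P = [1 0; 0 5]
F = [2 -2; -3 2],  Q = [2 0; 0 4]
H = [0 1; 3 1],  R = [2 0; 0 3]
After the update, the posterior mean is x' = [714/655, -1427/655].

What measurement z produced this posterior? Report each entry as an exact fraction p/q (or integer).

x̄ = F·x = [-8, 10]
P̄ = F·P·Fᵀ + Q = [26 -26; -26 33]
S = H·P̄·Hᵀ + R = [35 -45; -45 114]
K = P̄·Hᵀ·S⁻¹ = [-208/655 130/393; 579/655 -6/131]
x' − x̄ = [5954/655, -7977/655] = K·y
y = (KᵀK)⁻¹·Kᵀ·(x' − x̄) = [-13, 15]
z = y + H·x̄ = [-13, 15] + [10, -14] = [-3, 1]

z = [-3, 1]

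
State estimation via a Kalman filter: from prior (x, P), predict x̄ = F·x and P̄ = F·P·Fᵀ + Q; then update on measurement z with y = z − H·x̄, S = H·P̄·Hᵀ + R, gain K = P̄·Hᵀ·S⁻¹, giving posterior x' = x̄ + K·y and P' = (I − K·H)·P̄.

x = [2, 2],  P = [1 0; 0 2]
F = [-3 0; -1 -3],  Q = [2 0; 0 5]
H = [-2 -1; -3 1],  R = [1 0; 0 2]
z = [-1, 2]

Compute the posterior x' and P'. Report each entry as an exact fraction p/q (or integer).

x' = [-529/2214, 881/738]
P' = [787/6642 -83/2214; -83/2214 487/738]

x̄ = F·x = [-6, -8]
P̄ = F·P·Fᵀ + Q = [11 3; 3 24]
y = z − H·x̄ = [-21, -8]
S = H·P̄·Hᵀ + R = [81 45; 45 107]
K = P̄·Hᵀ·S⁻¹ = [-1325/6642 -145/738; -1295/2214 95/246]
x' = x̄ + K·y = [-529/2214, 881/738]
P' = (I − K·H)·P̄ = [787/6642 -83/2214; -83/2214 487/738]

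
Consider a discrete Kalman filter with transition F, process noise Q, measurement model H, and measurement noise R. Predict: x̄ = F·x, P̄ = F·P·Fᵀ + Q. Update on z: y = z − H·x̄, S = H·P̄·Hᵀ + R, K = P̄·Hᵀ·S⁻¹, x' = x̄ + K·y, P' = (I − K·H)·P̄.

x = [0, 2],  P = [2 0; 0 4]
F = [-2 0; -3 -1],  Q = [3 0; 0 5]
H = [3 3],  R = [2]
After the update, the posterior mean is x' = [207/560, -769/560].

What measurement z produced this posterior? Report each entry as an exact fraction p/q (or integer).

x̄ = F·x = [0, -2]
P̄ = F·P·Fᵀ + Q = [11 12; 12 27]
S = H·P̄·Hᵀ + R = [560]
K = P̄·Hᵀ·S⁻¹ = [69/560; 117/560]
x' − x̄ = [207/560, 351/560] = K·y
y = (KᵀK)⁻¹·Kᵀ·(x' − x̄) = [3]
z = y + H·x̄ = [3] + [-6] = [-3]

z = [-3]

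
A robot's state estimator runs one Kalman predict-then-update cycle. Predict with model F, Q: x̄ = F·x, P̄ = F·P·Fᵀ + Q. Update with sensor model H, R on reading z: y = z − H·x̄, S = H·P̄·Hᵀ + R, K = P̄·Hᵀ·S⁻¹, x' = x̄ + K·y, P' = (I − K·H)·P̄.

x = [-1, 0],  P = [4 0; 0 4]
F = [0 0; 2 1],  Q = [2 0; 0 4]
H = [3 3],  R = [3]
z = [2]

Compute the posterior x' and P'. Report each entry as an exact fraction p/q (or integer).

x̄ = F·x = [0, -2]
P̄ = F·P·Fᵀ + Q = [2 0; 0 24]
y = z − H·x̄ = [8]
S = H·P̄·Hᵀ + R = [237]
K = P̄·Hᵀ·S⁻¹ = [2/79; 24/79]
x' = x̄ + K·y = [16/79, 34/79]
P' = (I − K·H)·P̄ = [146/79 -144/79; -144/79 168/79]

x' = [16/79, 34/79]
P' = [146/79 -144/79; -144/79 168/79]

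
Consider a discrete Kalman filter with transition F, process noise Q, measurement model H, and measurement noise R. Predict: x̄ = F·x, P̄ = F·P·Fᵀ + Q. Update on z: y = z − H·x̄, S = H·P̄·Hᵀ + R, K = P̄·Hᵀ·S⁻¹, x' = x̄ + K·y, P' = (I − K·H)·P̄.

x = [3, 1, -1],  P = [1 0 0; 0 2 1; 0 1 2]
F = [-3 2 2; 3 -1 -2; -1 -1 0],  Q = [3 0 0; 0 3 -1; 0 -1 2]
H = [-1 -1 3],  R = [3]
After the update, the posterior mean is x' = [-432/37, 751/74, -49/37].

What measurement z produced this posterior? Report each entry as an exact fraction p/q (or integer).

z = [-2]

x̄ = F·x = [-9, 10, -4]
P̄ = F·P·Fᵀ + Q = [36 -27 -3; -27 26 0; -3 0 5]
S = H·P̄·Hᵀ + R = [74]
K = P̄·Hᵀ·S⁻¹ = [-9/37; 1/74; 9/37]
x' − x̄ = [-99/37, 11/74, 99/37] = K·y
y = (KᵀK)⁻¹·Kᵀ·(x' − x̄) = [11]
z = y + H·x̄ = [11] + [-13] = [-2]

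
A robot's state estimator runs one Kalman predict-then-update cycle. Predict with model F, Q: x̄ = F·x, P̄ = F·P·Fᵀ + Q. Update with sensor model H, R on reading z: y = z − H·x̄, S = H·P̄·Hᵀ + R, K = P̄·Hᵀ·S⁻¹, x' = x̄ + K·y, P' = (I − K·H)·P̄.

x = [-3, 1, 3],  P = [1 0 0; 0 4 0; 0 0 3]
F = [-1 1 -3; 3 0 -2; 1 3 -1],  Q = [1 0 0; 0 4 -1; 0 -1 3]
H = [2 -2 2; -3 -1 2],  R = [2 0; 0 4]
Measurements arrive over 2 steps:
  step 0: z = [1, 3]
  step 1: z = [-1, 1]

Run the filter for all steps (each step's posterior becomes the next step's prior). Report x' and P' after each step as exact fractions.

step 0: x̄ = F·x = [-5, -15, -3]
step 0: P̄ = F·P·Fᵀ + Q = [33 15 20; 15 25 8; 20 8 43]
step 0: y = z − H·x̄ = [-13, -21]
step 0: S = H·P̄·Hᵀ + R = [382 -4; -4 316]
step 0: K = P̄·Hᵀ·S⁻¹ = [2965/15087 -6991/30174; -185/15087 -5161/30174; 4354/15087 1829/30174]
step 0: x' = x̄ + K·y = [-81149/30174, -339419/30174, -242135/30174]
step 0: P' = (I − K·H)·P̄ = [13864/15087 49408/15087 38509/15087; 49408/15087 237088/15087 187495/15087; 38509/15087 187495/15087 153340/15087]
step 1: x̄ = F·x = [156045/10058, 240823/30174, -285757/10058]
step 1: P̄ = F·P·Fᵀ + Q = [217789/5029 127373/5029 -297788/5029; 127373/5029 336376/15087 -179886/5029; -297788/5029 -179886/5029 480239/5029]
step 1: y = z − H·x̄ = [614872/15087, 1694972/15087]
step 1: S = H·P̄·Hᵀ + R = [3865414/15087 9068570/15087; 9068570/15087 27211609/15087]
step 1: K = P̄·Hᵀ·S⁻¹ = [118847328/760428599 -22141524/108632657; -120843210/760428599 -4474877/108632657; 126917957/760428599 18314402/108632657]
step 1: x' = x̄ + K·y = [-1542695985/1520857198, -4750089017/1520857198, -4058010815/1520857198]
step 1: P' = (I − K·H)·P̄ = [315781295/760428599 721249147/760428599 524315180/760428599; 721249147/760428599 3722635599/760428599 2880543242/760428599; 524315180/760428599 2880543242/760428599 2483146019/760428599]

step 0: x' = [-81149/30174, -339419/30174, -242135/30174], P' = [13864/15087 49408/15087 38509/15087; 49408/15087 237088/15087 187495/15087; 38509/15087 187495/15087 153340/15087]
step 1: x' = [-1542695985/1520857198, -4750089017/1520857198, -4058010815/1520857198], P' = [315781295/760428599 721249147/760428599 524315180/760428599; 721249147/760428599 3722635599/760428599 2880543242/760428599; 524315180/760428599 2880543242/760428599 2483146019/760428599]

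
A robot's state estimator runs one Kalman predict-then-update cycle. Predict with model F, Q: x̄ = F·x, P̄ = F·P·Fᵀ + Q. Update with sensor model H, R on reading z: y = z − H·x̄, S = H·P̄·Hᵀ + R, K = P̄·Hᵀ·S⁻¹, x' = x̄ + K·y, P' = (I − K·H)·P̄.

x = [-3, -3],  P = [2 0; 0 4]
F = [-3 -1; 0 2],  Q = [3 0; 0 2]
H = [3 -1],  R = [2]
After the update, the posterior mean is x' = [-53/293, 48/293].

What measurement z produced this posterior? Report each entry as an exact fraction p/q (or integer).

z = [-1]

x̄ = F·x = [12, -6]
P̄ = F·P·Fᵀ + Q = [25 -8; -8 18]
S = H·P̄·Hᵀ + R = [293]
K = P̄·Hᵀ·S⁻¹ = [83/293; -42/293]
x' − x̄ = [-3569/293, 1806/293] = K·y
y = (KᵀK)⁻¹·Kᵀ·(x' − x̄) = [-43]
z = y + H·x̄ = [-43] + [42] = [-1]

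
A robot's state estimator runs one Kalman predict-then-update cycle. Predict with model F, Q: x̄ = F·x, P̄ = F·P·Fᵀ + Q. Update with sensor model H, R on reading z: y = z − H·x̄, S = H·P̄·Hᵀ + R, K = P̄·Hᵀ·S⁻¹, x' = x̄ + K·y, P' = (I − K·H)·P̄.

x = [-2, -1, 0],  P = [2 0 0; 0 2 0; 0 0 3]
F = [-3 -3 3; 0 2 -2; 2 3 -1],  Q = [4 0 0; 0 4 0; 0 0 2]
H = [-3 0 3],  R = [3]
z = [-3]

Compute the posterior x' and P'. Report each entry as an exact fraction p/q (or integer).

x' = [-9/529, 1102/529, -553/529]
P' = [1735/529 -606/529 1629/529; -606/529 5784/529 -558/529; 1629/529 -558/529 1699/529]

x̄ = F·x = [9, -2, -7]
P̄ = F·P·Fᵀ + Q = [67 -30 -39; -30 24 18; -39 18 31]
y = z − H·x̄ = [45]
S = H·P̄·Hᵀ + R = [1587]
K = P̄·Hᵀ·S⁻¹ = [-106/529; 48/529; 70/529]
x' = x̄ + K·y = [-9/529, 1102/529, -553/529]
P' = (I − K·H)·P̄ = [1735/529 -606/529 1629/529; -606/529 5784/529 -558/529; 1629/529 -558/529 1699/529]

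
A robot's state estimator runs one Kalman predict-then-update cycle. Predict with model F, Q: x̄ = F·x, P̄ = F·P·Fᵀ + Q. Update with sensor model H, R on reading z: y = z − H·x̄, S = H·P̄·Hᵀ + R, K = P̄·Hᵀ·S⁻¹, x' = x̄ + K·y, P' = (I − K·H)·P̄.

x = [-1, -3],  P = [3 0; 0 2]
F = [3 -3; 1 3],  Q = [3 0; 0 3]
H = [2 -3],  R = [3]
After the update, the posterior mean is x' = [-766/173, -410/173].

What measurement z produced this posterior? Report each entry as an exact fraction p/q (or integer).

x̄ = F·x = [6, -10]
P̄ = F·P·Fᵀ + Q = [48 -9; -9 24]
S = H·P̄·Hᵀ + R = [519]
K = P̄·Hᵀ·S⁻¹ = [41/173; -30/173]
x' − x̄ = [-1804/173, 1320/173] = K·y
y = (KᵀK)⁻¹·Kᵀ·(x' − x̄) = [-44]
z = y + H·x̄ = [-44] + [42] = [-2]

z = [-2]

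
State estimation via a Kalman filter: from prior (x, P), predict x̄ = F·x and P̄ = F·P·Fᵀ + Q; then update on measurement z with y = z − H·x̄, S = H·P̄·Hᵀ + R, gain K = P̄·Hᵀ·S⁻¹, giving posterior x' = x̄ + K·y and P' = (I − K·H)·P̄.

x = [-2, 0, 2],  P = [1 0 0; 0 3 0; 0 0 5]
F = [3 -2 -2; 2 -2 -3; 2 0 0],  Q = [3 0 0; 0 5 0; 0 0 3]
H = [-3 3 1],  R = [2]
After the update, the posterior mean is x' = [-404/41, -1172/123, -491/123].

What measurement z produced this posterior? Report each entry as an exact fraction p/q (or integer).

z = [-3]

x̄ = F·x = [-10, -10, -4]
P̄ = F·P·Fᵀ + Q = [44 48 6; 48 66 4; 6 4 7]
S = H·P̄·Hᵀ + R = [123]
K = P̄·Hᵀ·S⁻¹ = [6/41; 58/123; 1/123]
x' − x̄ = [6/41, 58/123, 1/123] = K·y
y = (KᵀK)⁻¹·Kᵀ·(x' − x̄) = [1]
z = y + H·x̄ = [1] + [-4] = [-3]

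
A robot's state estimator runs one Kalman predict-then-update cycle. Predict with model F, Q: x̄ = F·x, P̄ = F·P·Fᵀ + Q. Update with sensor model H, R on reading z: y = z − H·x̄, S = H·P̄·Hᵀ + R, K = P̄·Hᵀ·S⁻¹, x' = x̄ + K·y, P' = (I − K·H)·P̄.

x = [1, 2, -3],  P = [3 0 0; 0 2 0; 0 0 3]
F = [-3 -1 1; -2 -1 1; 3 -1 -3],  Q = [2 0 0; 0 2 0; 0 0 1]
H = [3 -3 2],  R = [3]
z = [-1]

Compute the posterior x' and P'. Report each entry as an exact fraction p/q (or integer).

x̄ = F·x = [-8, -7, 10]
P̄ = F·P·Fᵀ + Q = [34 23 -34; 23 19 -25; -34 -25 57]
y = z − H·x̄ = [-18]
S = H·P̄·Hᵀ + R = [186]
K = P̄·Hᵀ·S⁻¹ = [-35/186; -19/93; 29/62]
x' = x̄ + K·y = [-143/31, -103/31, 49/31]
P' = (I − K·H)·P̄ = [5099/186 1474/93 -1093/62; 1474/93 1045/93 -224/31; -1093/62 -224/31 1011/62]

x' = [-143/31, -103/31, 49/31]
P' = [5099/186 1474/93 -1093/62; 1474/93 1045/93 -224/31; -1093/62 -224/31 1011/62]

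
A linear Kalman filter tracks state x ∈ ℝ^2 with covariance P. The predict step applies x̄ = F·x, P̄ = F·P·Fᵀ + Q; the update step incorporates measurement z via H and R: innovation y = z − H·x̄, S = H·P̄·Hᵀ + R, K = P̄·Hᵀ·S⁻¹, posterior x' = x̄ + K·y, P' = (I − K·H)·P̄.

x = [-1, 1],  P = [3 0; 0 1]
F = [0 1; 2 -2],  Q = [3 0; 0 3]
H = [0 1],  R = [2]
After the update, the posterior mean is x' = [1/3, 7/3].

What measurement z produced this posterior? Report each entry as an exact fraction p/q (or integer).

x̄ = F·x = [1, -4]
P̄ = F·P·Fᵀ + Q = [4 -2; -2 19]
S = H·P̄·Hᵀ + R = [21]
K = P̄·Hᵀ·S⁻¹ = [-2/21; 19/21]
x' − x̄ = [-2/3, 19/3] = K·y
y = (KᵀK)⁻¹·Kᵀ·(x' − x̄) = [7]
z = y + H·x̄ = [7] + [-4] = [3]

z = [3]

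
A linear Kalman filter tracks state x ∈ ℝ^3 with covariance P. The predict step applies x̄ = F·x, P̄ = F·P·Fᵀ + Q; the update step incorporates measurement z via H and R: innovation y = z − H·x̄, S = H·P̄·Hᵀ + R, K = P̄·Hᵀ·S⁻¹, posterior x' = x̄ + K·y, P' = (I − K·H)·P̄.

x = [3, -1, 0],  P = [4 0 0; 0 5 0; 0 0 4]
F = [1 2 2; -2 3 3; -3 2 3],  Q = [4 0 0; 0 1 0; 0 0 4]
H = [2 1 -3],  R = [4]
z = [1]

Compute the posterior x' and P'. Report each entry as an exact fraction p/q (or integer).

x̄ = F·x = [1, -9, -11]
P̄ = F·P·Fᵀ + Q = [44 46 32; 46 98 90; 32 90 96]
y = z − H·x̄ = [-25]
S = H·P̄·Hᵀ + R = [402]
K = P̄·Hᵀ·S⁻¹ = [19/201; -40/201; -1/3]
x' = x̄ + K·y = [-274/201, -809/201, -8/3]
P' = (I − K·H)·P̄ = [8122/201 10766/201 134/3; 10766/201 16498/201 190/3; 134/3 190/3 154/3]

x' = [-274/201, -809/201, -8/3]
P' = [8122/201 10766/201 134/3; 10766/201 16498/201 190/3; 134/3 190/3 154/3]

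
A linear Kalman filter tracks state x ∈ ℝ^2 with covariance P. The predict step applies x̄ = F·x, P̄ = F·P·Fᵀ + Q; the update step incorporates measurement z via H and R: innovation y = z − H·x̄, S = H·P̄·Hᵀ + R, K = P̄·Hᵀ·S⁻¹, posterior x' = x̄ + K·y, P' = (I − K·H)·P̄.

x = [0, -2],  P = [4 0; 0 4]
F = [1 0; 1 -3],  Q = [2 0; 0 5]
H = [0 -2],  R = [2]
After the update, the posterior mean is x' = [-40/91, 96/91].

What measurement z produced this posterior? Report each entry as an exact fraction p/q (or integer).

z = [-2]

x̄ = F·x = [0, 6]
P̄ = F·P·Fᵀ + Q = [6 4; 4 45]
S = H·P̄·Hᵀ + R = [182]
K = P̄·Hᵀ·S⁻¹ = [-4/91; -45/91]
x' − x̄ = [-40/91, -450/91] = K·y
y = (KᵀK)⁻¹·Kᵀ·(x' − x̄) = [10]
z = y + H·x̄ = [10] + [-12] = [-2]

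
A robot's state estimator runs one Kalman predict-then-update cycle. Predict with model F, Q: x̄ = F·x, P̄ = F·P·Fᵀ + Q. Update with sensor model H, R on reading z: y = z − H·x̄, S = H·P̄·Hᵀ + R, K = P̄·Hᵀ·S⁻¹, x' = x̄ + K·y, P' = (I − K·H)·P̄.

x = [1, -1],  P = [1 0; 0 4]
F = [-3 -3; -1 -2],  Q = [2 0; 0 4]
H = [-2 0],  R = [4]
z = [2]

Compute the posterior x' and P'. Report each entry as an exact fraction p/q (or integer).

x̄ = F·x = [0, 1]
P̄ = F·P·Fᵀ + Q = [47 27; 27 21]
y = z − H·x̄ = [2]
S = H·P̄·Hᵀ + R = [192]
K = P̄·Hᵀ·S⁻¹ = [-47/96; -9/32]
x' = x̄ + K·y = [-47/48, 7/16]
P' = (I − K·H)·P̄ = [47/48 9/16; 9/16 93/16]

x' = [-47/48, 7/16]
P' = [47/48 9/16; 9/16 93/16]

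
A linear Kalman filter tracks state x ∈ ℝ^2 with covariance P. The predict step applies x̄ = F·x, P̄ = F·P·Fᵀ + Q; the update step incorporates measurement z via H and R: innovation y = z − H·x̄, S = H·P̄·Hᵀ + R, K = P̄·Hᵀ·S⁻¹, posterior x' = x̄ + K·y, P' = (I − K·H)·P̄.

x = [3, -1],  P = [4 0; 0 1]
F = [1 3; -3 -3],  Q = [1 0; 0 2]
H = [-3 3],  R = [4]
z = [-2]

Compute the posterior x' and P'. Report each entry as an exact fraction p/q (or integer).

x' = [-240/133, -2322/931]
P' = [41/19 267/133; 267/133 2141/931]

x̄ = F·x = [0, -6]
P̄ = F·P·Fᵀ + Q = [14 -21; -21 47]
y = z − H·x̄ = [16]
S = H·P̄·Hᵀ + R = [931]
K = P̄·Hᵀ·S⁻¹ = [-15/133; 204/931]
x' = x̄ + K·y = [-240/133, -2322/931]
P' = (I − K·H)·P̄ = [41/19 267/133; 267/133 2141/931]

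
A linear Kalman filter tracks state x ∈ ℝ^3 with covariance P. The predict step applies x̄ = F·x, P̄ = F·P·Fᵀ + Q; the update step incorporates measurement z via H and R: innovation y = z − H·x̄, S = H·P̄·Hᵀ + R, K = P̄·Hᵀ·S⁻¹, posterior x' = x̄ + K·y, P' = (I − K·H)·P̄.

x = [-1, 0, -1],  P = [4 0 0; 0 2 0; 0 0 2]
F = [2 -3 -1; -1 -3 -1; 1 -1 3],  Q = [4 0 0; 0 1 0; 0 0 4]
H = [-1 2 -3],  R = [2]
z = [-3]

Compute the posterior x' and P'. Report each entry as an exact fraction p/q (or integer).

x' = [179/221, -58/221, 116/221]
P' = [8040/221 3652/221 -232/221; 3652/221 4275/221 1616/221; -232/221 1616/221 1188/221]

x̄ = F·x = [-1, 2, -4]
P̄ = F·P·Fᵀ + Q = [40 12 8; 12 25 -4; 8 -4 28]
y = z − H·x̄ = [-20]
S = H·P̄·Hᵀ + R = [442]
K = P̄·Hᵀ·S⁻¹ = [-20/221; 25/221; -50/221]
x' = x̄ + K·y = [179/221, -58/221, 116/221]
P' = (I − K·H)·P̄ = [8040/221 3652/221 -232/221; 3652/221 4275/221 1616/221; -232/221 1616/221 1188/221]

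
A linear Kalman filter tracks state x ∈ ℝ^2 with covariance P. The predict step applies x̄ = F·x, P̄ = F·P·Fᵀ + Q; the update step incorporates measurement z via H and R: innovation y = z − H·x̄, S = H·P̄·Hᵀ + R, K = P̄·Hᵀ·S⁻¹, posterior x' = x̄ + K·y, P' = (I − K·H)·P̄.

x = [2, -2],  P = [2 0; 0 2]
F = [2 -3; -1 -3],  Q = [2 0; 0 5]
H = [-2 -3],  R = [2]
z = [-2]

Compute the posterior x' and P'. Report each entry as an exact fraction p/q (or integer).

x̄ = F·x = [10, 4]
P̄ = F·P·Fᵀ + Q = [28 14; 14 25]
y = z − H·x̄ = [30]
S = H·P̄·Hᵀ + R = [507]
K = P̄·Hᵀ·S⁻¹ = [-98/507; -103/507]
x' = x̄ + K·y = [710/169, -354/169]
P' = (I − K·H)·P̄ = [4592/507 -2996/507; -2996/507 2066/507]

x' = [710/169, -354/169]
P' = [4592/507 -2996/507; -2996/507 2066/507]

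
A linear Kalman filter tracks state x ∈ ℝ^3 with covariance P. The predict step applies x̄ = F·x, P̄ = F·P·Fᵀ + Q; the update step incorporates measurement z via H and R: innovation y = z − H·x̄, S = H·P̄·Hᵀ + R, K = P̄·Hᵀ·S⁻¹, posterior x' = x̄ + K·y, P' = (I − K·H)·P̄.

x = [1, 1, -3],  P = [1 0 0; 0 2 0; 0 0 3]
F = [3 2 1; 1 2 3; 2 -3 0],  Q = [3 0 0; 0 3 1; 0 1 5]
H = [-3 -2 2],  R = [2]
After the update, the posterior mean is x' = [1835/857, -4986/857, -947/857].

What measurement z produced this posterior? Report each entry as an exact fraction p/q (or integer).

z = [3]

x̄ = F·x = [2, -6, -1]
P̄ = F·P·Fᵀ + Q = [23 20 -6; 20 39 -9; -6 -9 27]
S = H·P̄·Hᵀ + R = [857]
K = P̄·Hᵀ·S⁻¹ = [-121/857; -156/857; 90/857]
x' − x̄ = [121/857, 156/857, -90/857] = K·y
y = (KᵀK)⁻¹·Kᵀ·(x' − x̄) = [-1]
z = y + H·x̄ = [-1] + [4] = [3]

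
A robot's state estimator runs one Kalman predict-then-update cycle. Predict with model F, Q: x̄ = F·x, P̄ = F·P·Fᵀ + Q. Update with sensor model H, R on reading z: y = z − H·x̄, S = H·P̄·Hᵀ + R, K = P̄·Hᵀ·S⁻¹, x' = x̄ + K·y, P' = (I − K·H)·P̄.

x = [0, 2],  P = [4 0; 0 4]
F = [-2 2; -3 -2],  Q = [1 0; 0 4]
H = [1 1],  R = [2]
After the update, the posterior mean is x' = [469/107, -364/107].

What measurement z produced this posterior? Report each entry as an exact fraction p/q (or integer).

z = [1]

x̄ = F·x = [4, -4]
P̄ = F·P·Fᵀ + Q = [33 8; 8 56]
S = H·P̄·Hᵀ + R = [107]
K = P̄·Hᵀ·S⁻¹ = [41/107; 64/107]
x' − x̄ = [41/107, 64/107] = K·y
y = (KᵀK)⁻¹·Kᵀ·(x' − x̄) = [1]
z = y + H·x̄ = [1] + [0] = [1]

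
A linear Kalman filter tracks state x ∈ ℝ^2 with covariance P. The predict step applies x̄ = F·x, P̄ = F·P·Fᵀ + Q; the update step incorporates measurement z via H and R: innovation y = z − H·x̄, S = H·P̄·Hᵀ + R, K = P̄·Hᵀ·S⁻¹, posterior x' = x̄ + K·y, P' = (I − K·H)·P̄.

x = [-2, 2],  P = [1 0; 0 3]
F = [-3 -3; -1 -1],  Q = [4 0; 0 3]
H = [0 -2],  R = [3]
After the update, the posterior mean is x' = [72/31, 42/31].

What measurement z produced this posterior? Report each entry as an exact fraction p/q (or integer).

z = [-3]

x̄ = F·x = [0, 0]
P̄ = F·P·Fᵀ + Q = [40 12; 12 7]
S = H·P̄·Hᵀ + R = [31]
K = P̄·Hᵀ·S⁻¹ = [-24/31; -14/31]
x' − x̄ = [72/31, 42/31] = K·y
y = (KᵀK)⁻¹·Kᵀ·(x' − x̄) = [-3]
z = y + H·x̄ = [-3] + [0] = [-3]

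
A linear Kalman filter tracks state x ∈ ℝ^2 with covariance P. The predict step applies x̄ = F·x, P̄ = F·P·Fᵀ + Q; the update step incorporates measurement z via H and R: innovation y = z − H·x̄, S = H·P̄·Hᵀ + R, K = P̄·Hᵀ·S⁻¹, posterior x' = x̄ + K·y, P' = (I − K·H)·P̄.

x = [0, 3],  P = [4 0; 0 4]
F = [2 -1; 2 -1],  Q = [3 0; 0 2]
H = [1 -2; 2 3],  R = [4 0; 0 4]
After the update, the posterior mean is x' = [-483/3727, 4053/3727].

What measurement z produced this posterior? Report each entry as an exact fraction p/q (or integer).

z = [-3, 3]

x̄ = F·x = [-3, -3]
P̄ = F·P·Fᵀ + Q = [23 20; 20 22]
S = H·P̄·Hᵀ + R = [35 -106; -106 534]
K = P̄·Hᵀ·S⁻¹ = [1079/3727 954/3727; -790/3727 583/3727]
x' − x̄ = [10698/3727, 15234/3727] = K·y
y = (KᵀK)⁻¹·Kᵀ·(x' − x̄) = [-6, 18]
z = y + H·x̄ = [-6, 18] + [3, -15] = [-3, 3]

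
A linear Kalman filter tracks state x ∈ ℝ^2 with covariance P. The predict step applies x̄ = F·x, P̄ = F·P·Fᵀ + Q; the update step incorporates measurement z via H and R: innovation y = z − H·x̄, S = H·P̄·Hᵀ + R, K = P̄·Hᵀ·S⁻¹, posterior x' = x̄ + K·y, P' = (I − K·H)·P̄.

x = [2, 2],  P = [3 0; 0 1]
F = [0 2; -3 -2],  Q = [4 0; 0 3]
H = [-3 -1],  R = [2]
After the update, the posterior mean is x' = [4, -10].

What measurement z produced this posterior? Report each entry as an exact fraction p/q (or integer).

x̄ = F·x = [4, -10]
P̄ = F·P·Fᵀ + Q = [8 -4; -4 34]
S = H·P̄·Hᵀ + R = [84]
K = P̄·Hᵀ·S⁻¹ = [-5/21; -11/42]
x' − x̄ = [0, 0] = K·y
y = (KᵀK)⁻¹·Kᵀ·(x' − x̄) = [0]
z = y + H·x̄ = [0] + [-2] = [-2]

z = [-2]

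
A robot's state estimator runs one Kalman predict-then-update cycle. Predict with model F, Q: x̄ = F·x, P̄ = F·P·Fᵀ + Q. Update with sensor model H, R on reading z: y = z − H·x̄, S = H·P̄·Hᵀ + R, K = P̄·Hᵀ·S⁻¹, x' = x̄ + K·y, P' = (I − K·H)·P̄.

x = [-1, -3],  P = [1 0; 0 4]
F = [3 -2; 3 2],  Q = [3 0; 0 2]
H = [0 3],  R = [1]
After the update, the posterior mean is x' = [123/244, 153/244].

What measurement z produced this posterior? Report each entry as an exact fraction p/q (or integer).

z = [2]

x̄ = F·x = [3, -9]
P̄ = F·P·Fᵀ + Q = [28 -7; -7 27]
S = H·P̄·Hᵀ + R = [244]
K = P̄·Hᵀ·S⁻¹ = [-21/244; 81/244]
x' − x̄ = [-609/244, 2349/244] = K·y
y = (KᵀK)⁻¹·Kᵀ·(x' − x̄) = [29]
z = y + H·x̄ = [29] + [-27] = [2]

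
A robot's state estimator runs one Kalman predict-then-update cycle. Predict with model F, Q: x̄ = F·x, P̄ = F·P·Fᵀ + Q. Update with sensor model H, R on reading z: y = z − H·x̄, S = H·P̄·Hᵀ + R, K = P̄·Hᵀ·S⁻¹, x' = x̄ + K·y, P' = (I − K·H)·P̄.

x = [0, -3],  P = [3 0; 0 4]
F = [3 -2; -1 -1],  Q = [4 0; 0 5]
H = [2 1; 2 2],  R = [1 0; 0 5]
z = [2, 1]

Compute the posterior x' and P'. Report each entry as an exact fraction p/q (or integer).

x̄ = F·x = [6, 3]
P̄ = F·P·Fᵀ + Q = [47 -1; -1 12]
y = z − H·x̄ = [-13, -17]
S = H·P̄·Hᵀ + R = [197 206; 206 233]
K = P̄·Hᵀ·S⁻¹ = [247/315 -94/315; -734/1155 758/1155]
x' = x̄ + K·y = [277/315, 11/105]
P' = (I − K·H)·P̄ = [482/315 -239/105; -239/105 1508/385]

x' = [277/315, 11/105]
P' = [482/315 -239/105; -239/105 1508/385]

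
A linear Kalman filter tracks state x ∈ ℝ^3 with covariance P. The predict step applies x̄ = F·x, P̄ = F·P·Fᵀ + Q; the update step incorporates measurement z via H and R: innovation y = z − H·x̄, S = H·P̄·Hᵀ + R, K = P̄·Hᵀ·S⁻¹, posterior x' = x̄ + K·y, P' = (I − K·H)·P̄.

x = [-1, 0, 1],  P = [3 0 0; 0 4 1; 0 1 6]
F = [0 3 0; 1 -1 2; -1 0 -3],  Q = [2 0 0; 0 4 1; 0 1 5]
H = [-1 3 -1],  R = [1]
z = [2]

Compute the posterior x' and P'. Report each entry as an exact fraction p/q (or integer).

x' = [141/608, 103/304, -371/304]
P' = [20895/608 1325/304 -6449/304; 1325/304 223/152 -27/152; -6449/304 -27/152 3183/152]

x̄ = F·x = [0, 1, -2]
P̄ = F·P·Fᵀ + Q = [38 -6 -9; -6 31 -35; -9 -35 62]
y = z − H·x̄ = [-3]
S = H·P̄·Hᵀ + R = [608]
K = P̄·Hᵀ·S⁻¹ = [-47/608; 67/304; -79/304]
x' = x̄ + K·y = [141/608, 103/304, -371/304]
P' = (I − K·H)·P̄ = [20895/608 1325/304 -6449/304; 1325/304 223/152 -27/152; -6449/304 -27/152 3183/152]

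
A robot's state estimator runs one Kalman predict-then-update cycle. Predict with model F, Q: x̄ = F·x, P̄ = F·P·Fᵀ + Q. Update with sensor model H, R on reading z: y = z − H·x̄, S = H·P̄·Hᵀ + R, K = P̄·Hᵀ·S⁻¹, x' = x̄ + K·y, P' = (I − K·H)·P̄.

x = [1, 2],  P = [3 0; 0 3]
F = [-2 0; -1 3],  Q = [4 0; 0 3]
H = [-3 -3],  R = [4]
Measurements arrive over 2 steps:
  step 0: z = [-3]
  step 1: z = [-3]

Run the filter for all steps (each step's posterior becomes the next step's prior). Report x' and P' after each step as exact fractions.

step 0: x̄ = F·x = [-2, 5]
step 0: P̄ = F·P·Fᵀ + Q = [16 6; 6 33]
step 0: y = z − H·x̄ = [6]
step 0: S = H·P̄·Hᵀ + R = [553]
step 0: K = P̄·Hᵀ·S⁻¹ = [-66/553; -117/553]
step 0: x' = x̄ + K·y = [-1502/553, 2063/553]
step 0: P' = (I − K·H)·P̄ = [4492/553 -4404/553; -4404/553 4560/553]
step 1: x̄ = F·x = [3004/553, 7691/553]
step 1: P̄ = F·P·Fᵀ + Q = [20180/553 35408/553; 35408/553 73615/553]
step 1: y = z − H·x̄ = [30426/553]
step 1: S = H·P̄·Hᵀ + R = [1483711/553]
step 1: K = P̄·Hᵀ·S⁻¹ = [-166764/1483711; -327069/1483711]
step 1: x' = x̄ + K·y = [-1115540/1483711, 2639819/1483711]
step 1: P' = (I − K·H)·P̄ = [3853628/1483711 -3631276/1483711; -3631276/1483711 4067368/1483711]

step 0: x' = [-1502/553, 2063/553], P' = [4492/553 -4404/553; -4404/553 4560/553]
step 1: x' = [-1115540/1483711, 2639819/1483711], P' = [3853628/1483711 -3631276/1483711; -3631276/1483711 4067368/1483711]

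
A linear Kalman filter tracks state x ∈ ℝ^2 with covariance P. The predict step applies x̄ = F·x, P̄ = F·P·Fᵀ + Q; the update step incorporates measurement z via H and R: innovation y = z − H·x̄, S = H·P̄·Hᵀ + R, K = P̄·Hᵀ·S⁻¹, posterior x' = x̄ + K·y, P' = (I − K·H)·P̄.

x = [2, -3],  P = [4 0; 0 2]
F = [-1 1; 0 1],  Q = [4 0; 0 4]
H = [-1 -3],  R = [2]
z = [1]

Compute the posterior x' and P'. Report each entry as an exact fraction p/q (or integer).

x' = [-7/3, 1/3]
P' = [262/39 -82/39; -82/39 34/39]

x̄ = F·x = [-5, -3]
P̄ = F·P·Fᵀ + Q = [10 2; 2 6]
y = z − H·x̄ = [-13]
S = H·P̄·Hᵀ + R = [78]
K = P̄·Hᵀ·S⁻¹ = [-8/39; -10/39]
x' = x̄ + K·y = [-7/3, 1/3]
P' = (I − K·H)·P̄ = [262/39 -82/39; -82/39 34/39]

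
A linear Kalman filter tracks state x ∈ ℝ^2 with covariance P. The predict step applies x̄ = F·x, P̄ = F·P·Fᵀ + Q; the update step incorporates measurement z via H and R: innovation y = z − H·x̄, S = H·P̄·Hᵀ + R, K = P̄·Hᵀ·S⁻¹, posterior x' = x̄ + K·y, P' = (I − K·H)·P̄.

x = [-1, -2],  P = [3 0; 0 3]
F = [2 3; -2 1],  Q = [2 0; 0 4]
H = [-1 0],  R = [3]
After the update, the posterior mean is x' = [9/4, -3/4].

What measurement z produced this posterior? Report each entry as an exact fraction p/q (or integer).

x̄ = F·x = [-8, 0]
P̄ = F·P·Fᵀ + Q = [41 -3; -3 19]
S = H·P̄·Hᵀ + R = [44]
K = P̄·Hᵀ·S⁻¹ = [-41/44; 3/44]
x' − x̄ = [41/4, -3/4] = K·y
y = (KᵀK)⁻¹·Kᵀ·(x' − x̄) = [-11]
z = y + H·x̄ = [-11] + [8] = [-3]

z = [-3]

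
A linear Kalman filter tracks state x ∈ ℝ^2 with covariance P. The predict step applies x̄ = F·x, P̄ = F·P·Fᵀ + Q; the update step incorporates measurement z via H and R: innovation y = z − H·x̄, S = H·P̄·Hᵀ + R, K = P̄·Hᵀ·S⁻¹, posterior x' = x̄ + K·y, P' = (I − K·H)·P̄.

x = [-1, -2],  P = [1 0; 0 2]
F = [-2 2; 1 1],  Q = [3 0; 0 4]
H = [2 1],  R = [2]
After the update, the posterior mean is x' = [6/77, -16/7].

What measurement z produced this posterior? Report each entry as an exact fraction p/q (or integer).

z = [-2]

x̄ = F·x = [-2, -3]
P̄ = F·P·Fᵀ + Q = [15 2; 2 7]
S = H·P̄·Hᵀ + R = [77]
K = P̄·Hᵀ·S⁻¹ = [32/77; 1/7]
x' − x̄ = [160/77, 5/7] = K·y
y = (KᵀK)⁻¹·Kᵀ·(x' − x̄) = [5]
z = y + H·x̄ = [5] + [-7] = [-2]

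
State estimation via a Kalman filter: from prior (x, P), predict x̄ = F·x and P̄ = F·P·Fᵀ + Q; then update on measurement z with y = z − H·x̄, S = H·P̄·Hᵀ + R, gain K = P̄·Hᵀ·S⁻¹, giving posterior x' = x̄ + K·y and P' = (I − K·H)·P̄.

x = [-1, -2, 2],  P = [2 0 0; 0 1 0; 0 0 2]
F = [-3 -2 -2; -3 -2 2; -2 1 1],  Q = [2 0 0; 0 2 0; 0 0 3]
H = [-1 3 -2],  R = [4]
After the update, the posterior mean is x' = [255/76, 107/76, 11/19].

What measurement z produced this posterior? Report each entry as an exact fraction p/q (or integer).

z = [-1]

x̄ = F·x = [3, 11, 2]
P̄ = F·P·Fᵀ + Q = [32 14 6; 14 32 14; 6 14 14]
S = H·P̄·Hᵀ + R = [152]
K = P̄·Hᵀ·S⁻¹ = [-1/76; 27/76; 1/19]
x' − x̄ = [27/76, -729/76, -27/19] = K·y
y = (KᵀK)⁻¹·Kᵀ·(x' − x̄) = [-27]
z = y + H·x̄ = [-27] + [26] = [-1]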